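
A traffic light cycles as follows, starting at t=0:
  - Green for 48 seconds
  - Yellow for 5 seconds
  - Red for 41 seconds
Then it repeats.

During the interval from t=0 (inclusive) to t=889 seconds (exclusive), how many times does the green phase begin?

Cycle = 48+5+41 = 94s
green phase starts at t = k*94 + 0 for k=0,1,2,...
Need k*94+0 < 889 → k < 9.457
k ∈ {0, ..., 9} → 10 starts

Answer: 10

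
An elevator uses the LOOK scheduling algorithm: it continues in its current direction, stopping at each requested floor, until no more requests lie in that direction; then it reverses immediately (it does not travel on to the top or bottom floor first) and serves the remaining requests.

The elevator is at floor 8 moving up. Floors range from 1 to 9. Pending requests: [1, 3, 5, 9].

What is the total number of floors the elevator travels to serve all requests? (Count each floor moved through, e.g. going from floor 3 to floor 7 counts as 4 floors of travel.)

Start at floor 8 moving up, LOOK stop order: [9, 5, 3, 1]
  8 → 9: |9-8| = 1, total = 1
  9 → 5: |5-9| = 4, total = 5
  5 → 3: |3-5| = 2, total = 7
  3 → 1: |1-3| = 2, total = 9

Answer: 9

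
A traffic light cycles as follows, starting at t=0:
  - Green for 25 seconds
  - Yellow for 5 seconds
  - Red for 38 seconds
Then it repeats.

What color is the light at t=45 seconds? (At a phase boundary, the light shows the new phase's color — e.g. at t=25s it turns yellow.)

Cycle length = 25 + 5 + 38 = 68s
t = 45, phase_t = 45 mod 68 = 45
45 >= 30 → RED

Answer: red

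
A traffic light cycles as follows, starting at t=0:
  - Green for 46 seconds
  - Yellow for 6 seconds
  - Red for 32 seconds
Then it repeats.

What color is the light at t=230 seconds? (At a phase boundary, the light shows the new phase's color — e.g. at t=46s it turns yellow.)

Answer: red

Derivation:
Cycle length = 46 + 6 + 32 = 84s
t = 230, phase_t = 230 mod 84 = 62
62 >= 52 → RED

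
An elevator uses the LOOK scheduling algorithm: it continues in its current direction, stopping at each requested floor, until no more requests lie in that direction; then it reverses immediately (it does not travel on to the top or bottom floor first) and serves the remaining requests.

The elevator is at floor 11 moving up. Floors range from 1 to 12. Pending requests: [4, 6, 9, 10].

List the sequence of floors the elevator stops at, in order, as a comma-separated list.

Answer: 10, 9, 6, 4

Derivation:
Current: 11, moving UP
Serve above first (ascending): []
Then reverse, serve below (descending): [10, 9, 6, 4]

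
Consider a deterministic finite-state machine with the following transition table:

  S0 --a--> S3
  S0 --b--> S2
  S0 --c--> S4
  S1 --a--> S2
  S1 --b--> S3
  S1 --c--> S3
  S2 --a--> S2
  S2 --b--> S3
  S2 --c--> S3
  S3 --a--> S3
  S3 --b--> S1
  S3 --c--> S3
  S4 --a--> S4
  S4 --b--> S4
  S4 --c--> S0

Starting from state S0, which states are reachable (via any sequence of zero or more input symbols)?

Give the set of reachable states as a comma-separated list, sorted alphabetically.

Answer: S0, S1, S2, S3, S4

Derivation:
BFS from S0:
  visit S0: S0--a-->S3 (new), S0--b-->S2 (new), S0--c-->S4 (new)
  visit S3: S3--a-->S3 (seen), S3--b-->S1 (new), S3--c-->S3 (seen)
  visit S2: S2--a-->S2 (seen), S2--b-->S3 (seen), S2--c-->S3 (seen)
  visit S4: S4--a-->S4 (seen), S4--b-->S4 (seen), S4--c-->S0 (seen)
  visit S1: S1--a-->S2 (seen), S1--b-->S3 (seen), S1--c-->S3 (seen)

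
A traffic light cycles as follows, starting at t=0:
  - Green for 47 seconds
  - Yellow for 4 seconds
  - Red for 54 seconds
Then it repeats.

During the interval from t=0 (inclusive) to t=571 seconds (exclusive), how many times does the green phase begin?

Cycle = 47+4+54 = 105s
green phase starts at t = k*105 + 0 for k=0,1,2,...
Need k*105+0 < 571 → k < 5.438
k ∈ {0, ..., 5} → 6 starts

Answer: 6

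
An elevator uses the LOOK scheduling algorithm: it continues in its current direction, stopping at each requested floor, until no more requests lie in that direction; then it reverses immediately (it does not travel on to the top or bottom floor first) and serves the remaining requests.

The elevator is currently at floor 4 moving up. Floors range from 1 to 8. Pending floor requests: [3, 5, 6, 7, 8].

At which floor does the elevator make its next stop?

Answer: 5

Derivation:
Current floor: 4, direction: up
Requests above: [5, 6, 7, 8]
Requests below: [3]
Moving up and requests lie above → nearest above is min([5, 6, 7, 8]) = 5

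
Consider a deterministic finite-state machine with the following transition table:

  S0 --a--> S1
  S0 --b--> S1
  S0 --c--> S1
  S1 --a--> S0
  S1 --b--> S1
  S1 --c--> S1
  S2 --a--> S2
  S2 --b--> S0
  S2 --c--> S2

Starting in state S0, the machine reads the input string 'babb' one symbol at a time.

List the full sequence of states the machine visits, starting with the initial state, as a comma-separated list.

Answer: S0, S1, S0, S1, S1

Derivation:
Start: S0
  read 'b': S0 --b--> S1
  read 'a': S1 --a--> S0
  read 'b': S0 --b--> S1
  read 'b': S1 --b--> S1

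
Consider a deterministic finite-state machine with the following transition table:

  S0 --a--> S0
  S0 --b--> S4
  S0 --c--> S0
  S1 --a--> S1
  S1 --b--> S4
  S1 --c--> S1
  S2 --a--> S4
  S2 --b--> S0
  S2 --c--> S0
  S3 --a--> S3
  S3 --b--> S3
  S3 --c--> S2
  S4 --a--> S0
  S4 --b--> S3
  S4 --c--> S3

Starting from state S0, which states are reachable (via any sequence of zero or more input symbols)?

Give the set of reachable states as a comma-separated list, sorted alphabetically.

Answer: S0, S2, S3, S4

Derivation:
BFS from S0:
  visit S0: S0--a-->S0 (seen), S0--b-->S4 (new), S0--c-->S0 (seen)
  visit S4: S4--a-->S0 (seen), S4--b-->S3 (new), S4--c-->S3 (seen)
  visit S3: S3--a-->S3 (seen), S3--b-->S3 (seen), S3--c-->S2 (new)
  visit S2: S2--a-->S4 (seen), S2--b-->S0 (seen), S2--c-->S0 (seen)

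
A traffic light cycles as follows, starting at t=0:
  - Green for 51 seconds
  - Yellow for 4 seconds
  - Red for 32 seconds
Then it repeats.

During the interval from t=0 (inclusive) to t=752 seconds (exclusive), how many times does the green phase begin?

Answer: 9

Derivation:
Cycle = 51+4+32 = 87s
green phase starts at t = k*87 + 0 for k=0,1,2,...
Need k*87+0 < 752 → k < 8.644
k ∈ {0, ..., 8} → 9 starts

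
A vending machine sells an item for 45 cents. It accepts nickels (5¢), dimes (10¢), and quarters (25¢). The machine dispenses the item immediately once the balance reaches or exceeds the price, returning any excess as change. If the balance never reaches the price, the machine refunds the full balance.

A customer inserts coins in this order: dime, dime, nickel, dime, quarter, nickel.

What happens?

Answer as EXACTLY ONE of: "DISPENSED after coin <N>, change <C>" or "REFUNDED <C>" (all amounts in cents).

Price: 45¢
Coin 1 (dime, 10¢): balance = 10¢
Coin 2 (dime, 10¢): balance = 20¢
Coin 3 (nickel, 5¢): balance = 25¢
Coin 4 (dime, 10¢): balance = 35¢
Coin 5 (quarter, 25¢): balance = 60¢
  → balance >= price → DISPENSE, change = 60 - 45 = 15¢

Answer: DISPENSED after coin 5, change 15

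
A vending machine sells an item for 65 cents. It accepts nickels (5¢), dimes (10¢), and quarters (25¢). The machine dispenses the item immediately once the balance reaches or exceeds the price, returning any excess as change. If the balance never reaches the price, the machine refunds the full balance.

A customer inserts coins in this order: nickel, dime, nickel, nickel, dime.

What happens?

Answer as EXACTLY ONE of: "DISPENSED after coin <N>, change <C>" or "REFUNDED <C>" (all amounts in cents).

Answer: REFUNDED 35

Derivation:
Price: 65¢
Coin 1 (nickel, 5¢): balance = 5¢
Coin 2 (dime, 10¢): balance = 15¢
Coin 3 (nickel, 5¢): balance = 20¢
Coin 4 (nickel, 5¢): balance = 25¢
Coin 5 (dime, 10¢): balance = 35¢
All coins inserted, balance 35¢ < price 65¢ → REFUND 35¢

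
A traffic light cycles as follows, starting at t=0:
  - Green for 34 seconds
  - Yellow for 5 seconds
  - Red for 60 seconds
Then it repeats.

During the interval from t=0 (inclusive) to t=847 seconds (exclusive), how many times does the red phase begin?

Answer: 9

Derivation:
Cycle = 34+5+60 = 99s
red phase starts at t = k*99 + 39 for k=0,1,2,...
Need k*99+39 < 847 → k < 8.162
k ∈ {0, ..., 8} → 9 starts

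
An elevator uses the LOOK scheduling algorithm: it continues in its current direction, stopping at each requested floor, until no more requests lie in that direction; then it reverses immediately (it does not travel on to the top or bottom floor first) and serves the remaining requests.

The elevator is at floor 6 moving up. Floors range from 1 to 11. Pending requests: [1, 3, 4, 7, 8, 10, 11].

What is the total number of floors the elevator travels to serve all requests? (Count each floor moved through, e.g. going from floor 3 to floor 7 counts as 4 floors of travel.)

Start at floor 6 moving up, LOOK stop order: [7, 8, 10, 11, 4, 3, 1]
  6 → 7: |7-6| = 1, total = 1
  7 → 8: |8-7| = 1, total = 2
  8 → 10: |10-8| = 2, total = 4
  10 → 11: |11-10| = 1, total = 5
  11 → 4: |4-11| = 7, total = 12
  4 → 3: |3-4| = 1, total = 13
  3 → 1: |1-3| = 2, total = 15

Answer: 15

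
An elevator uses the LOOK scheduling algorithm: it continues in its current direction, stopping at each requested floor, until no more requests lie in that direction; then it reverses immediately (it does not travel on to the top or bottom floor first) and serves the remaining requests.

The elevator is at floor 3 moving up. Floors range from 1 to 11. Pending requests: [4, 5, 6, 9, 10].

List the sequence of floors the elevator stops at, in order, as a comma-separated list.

Answer: 4, 5, 6, 9, 10

Derivation:
Current: 3, moving UP
Serve above first (ascending): [4, 5, 6, 9, 10]
Then reverse, serve below (descending): []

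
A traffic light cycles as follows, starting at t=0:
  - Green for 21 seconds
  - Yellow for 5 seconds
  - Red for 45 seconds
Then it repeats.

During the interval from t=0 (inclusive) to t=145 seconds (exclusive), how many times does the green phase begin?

Cycle = 21+5+45 = 71s
green phase starts at t = k*71 + 0 for k=0,1,2,...
Need k*71+0 < 145 → k < 2.042
k ∈ {0, ..., 2} → 3 starts

Answer: 3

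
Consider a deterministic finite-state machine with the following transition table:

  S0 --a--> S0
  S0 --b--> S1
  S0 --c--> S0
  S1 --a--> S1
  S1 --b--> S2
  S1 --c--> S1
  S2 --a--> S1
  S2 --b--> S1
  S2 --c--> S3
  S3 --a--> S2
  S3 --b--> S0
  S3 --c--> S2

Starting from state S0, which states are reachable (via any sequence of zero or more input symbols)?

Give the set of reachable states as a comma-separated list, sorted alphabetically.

BFS from S0:
  visit S0: S0--a-->S0 (seen), S0--b-->S1 (new), S0--c-->S0 (seen)
  visit S1: S1--a-->S1 (seen), S1--b-->S2 (new), S1--c-->S1 (seen)
  visit S2: S2--a-->S1 (seen), S2--b-->S1 (seen), S2--c-->S3 (new)
  visit S3: S3--a-->S2 (seen), S3--b-->S0 (seen), S3--c-->S2 (seen)

Answer: S0, S1, S2, S3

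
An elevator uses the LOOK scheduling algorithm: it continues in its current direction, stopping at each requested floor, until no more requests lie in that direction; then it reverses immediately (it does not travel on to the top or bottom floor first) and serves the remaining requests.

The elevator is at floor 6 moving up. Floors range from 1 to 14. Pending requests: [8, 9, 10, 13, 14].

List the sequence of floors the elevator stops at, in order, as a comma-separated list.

Answer: 8, 9, 10, 13, 14

Derivation:
Current: 6, moving UP
Serve above first (ascending): [8, 9, 10, 13, 14]
Then reverse, serve below (descending): []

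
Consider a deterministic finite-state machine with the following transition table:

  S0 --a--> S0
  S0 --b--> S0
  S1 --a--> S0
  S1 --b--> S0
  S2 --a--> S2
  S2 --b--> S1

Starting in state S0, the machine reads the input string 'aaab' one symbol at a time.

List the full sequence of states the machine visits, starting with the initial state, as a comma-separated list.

Answer: S0, S0, S0, S0, S0

Derivation:
Start: S0
  read 'a': S0 --a--> S0
  read 'a': S0 --a--> S0
  read 'a': S0 --a--> S0
  read 'b': S0 --b--> S0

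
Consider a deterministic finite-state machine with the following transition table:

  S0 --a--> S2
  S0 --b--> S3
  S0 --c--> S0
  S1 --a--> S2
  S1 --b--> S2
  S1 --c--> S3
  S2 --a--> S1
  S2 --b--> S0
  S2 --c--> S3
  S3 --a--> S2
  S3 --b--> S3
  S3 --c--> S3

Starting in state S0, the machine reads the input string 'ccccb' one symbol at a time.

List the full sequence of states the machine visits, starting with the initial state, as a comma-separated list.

Start: S0
  read 'c': S0 --c--> S0
  read 'c': S0 --c--> S0
  read 'c': S0 --c--> S0
  read 'c': S0 --c--> S0
  read 'b': S0 --b--> S3

Answer: S0, S0, S0, S0, S0, S3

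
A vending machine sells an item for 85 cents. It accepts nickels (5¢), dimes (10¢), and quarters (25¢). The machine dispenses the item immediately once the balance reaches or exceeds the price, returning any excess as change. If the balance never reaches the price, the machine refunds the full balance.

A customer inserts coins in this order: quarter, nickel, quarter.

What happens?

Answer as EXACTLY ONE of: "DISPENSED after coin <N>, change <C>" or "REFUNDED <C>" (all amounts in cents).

Answer: REFUNDED 55

Derivation:
Price: 85¢
Coin 1 (quarter, 25¢): balance = 25¢
Coin 2 (nickel, 5¢): balance = 30¢
Coin 3 (quarter, 25¢): balance = 55¢
All coins inserted, balance 55¢ < price 85¢ → REFUND 55¢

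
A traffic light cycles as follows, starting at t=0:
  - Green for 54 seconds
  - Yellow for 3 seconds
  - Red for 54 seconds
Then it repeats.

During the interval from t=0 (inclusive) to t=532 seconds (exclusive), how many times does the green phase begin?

Answer: 5

Derivation:
Cycle = 54+3+54 = 111s
green phase starts at t = k*111 + 0 for k=0,1,2,...
Need k*111+0 < 532 → k < 4.793
k ∈ {0, ..., 4} → 5 starts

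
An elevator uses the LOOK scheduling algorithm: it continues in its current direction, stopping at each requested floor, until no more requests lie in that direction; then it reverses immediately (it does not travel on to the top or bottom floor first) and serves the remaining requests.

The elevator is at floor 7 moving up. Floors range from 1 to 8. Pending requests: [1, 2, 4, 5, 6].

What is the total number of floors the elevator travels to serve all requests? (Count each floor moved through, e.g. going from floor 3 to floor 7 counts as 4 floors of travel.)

Start at floor 7 moving up, LOOK stop order: [6, 5, 4, 2, 1]
  7 → 6: |6-7| = 1, total = 1
  6 → 5: |5-6| = 1, total = 2
  5 → 4: |4-5| = 1, total = 3
  4 → 2: |2-4| = 2, total = 5
  2 → 1: |1-2| = 1, total = 6

Answer: 6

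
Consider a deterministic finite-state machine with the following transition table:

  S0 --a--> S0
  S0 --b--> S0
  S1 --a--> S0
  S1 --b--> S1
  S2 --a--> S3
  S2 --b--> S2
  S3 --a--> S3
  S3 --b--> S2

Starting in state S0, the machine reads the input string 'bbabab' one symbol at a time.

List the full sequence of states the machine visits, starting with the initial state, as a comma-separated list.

Start: S0
  read 'b': S0 --b--> S0
  read 'b': S0 --b--> S0
  read 'a': S0 --a--> S0
  read 'b': S0 --b--> S0
  read 'a': S0 --a--> S0
  read 'b': S0 --b--> S0

Answer: S0, S0, S0, S0, S0, S0, S0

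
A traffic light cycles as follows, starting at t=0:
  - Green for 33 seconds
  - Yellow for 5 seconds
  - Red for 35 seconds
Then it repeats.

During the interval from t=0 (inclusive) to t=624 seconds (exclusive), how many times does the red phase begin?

Cycle = 33+5+35 = 73s
red phase starts at t = k*73 + 38 for k=0,1,2,...
Need k*73+38 < 624 → k < 8.027
k ∈ {0, ..., 8} → 9 starts

Answer: 9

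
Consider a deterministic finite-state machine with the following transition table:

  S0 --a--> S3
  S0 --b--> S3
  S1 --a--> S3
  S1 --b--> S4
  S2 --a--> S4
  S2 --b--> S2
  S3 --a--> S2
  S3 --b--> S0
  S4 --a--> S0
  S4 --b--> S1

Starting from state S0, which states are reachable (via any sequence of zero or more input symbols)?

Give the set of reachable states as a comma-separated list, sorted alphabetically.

Answer: S0, S1, S2, S3, S4

Derivation:
BFS from S0:
  visit S0: S0--a-->S3 (new), S0--b-->S3 (seen)
  visit S3: S3--a-->S2 (new), S3--b-->S0 (seen)
  visit S2: S2--a-->S4 (new), S2--b-->S2 (seen)
  visit S4: S4--a-->S0 (seen), S4--b-->S1 (new)
  visit S1: S1--a-->S3 (seen), S1--b-->S4 (seen)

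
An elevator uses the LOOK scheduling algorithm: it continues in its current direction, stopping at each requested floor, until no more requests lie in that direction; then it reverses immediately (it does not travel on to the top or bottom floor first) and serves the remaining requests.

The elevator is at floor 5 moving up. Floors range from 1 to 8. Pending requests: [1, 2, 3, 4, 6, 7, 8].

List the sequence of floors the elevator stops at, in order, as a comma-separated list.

Current: 5, moving UP
Serve above first (ascending): [6, 7, 8]
Then reverse, serve below (descending): [4, 3, 2, 1]

Answer: 6, 7, 8, 4, 3, 2, 1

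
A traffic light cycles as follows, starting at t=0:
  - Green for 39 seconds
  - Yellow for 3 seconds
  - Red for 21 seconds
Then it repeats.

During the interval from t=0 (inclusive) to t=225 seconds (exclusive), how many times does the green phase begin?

Cycle = 39+3+21 = 63s
green phase starts at t = k*63 + 0 for k=0,1,2,...
Need k*63+0 < 225 → k < 3.571
k ∈ {0, ..., 3} → 4 starts

Answer: 4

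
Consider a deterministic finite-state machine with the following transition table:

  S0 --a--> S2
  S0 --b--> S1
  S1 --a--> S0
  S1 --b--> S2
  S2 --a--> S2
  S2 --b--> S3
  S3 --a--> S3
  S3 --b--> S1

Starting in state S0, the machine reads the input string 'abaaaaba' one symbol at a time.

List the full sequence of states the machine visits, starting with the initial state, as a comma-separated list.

Start: S0
  read 'a': S0 --a--> S2
  read 'b': S2 --b--> S3
  read 'a': S3 --a--> S3
  read 'a': S3 --a--> S3
  read 'a': S3 --a--> S3
  read 'a': S3 --a--> S3
  read 'b': S3 --b--> S1
  read 'a': S1 --a--> S0

Answer: S0, S2, S3, S3, S3, S3, S3, S1, S0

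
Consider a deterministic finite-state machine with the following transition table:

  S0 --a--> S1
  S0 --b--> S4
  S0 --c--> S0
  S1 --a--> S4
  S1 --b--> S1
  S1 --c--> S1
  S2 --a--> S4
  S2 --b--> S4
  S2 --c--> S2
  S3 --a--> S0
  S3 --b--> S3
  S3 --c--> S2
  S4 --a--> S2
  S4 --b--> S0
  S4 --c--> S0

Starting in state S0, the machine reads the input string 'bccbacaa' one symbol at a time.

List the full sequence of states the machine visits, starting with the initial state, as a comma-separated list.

Answer: S0, S4, S0, S0, S4, S2, S2, S4, S2

Derivation:
Start: S0
  read 'b': S0 --b--> S4
  read 'c': S4 --c--> S0
  read 'c': S0 --c--> S0
  read 'b': S0 --b--> S4
  read 'a': S4 --a--> S2
  read 'c': S2 --c--> S2
  read 'a': S2 --a--> S4
  read 'a': S4 --a--> S2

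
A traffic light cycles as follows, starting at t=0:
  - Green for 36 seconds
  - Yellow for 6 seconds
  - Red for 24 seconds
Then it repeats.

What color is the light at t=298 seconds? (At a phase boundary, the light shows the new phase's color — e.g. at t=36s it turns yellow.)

Cycle length = 36 + 6 + 24 = 66s
t = 298, phase_t = 298 mod 66 = 34
34 < 36 (green end) → GREEN

Answer: green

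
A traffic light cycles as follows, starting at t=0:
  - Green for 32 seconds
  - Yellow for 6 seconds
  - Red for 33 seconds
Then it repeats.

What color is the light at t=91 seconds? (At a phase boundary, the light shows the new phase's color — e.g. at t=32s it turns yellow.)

Answer: green

Derivation:
Cycle length = 32 + 6 + 33 = 71s
t = 91, phase_t = 91 mod 71 = 20
20 < 32 (green end) → GREEN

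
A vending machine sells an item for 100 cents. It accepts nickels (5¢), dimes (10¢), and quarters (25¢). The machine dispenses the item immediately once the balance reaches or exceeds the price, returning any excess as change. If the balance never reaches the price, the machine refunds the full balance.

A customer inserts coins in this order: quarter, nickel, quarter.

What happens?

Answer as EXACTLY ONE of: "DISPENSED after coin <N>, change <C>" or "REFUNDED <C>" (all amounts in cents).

Answer: REFUNDED 55

Derivation:
Price: 100¢
Coin 1 (quarter, 25¢): balance = 25¢
Coin 2 (nickel, 5¢): balance = 30¢
Coin 3 (quarter, 25¢): balance = 55¢
All coins inserted, balance 55¢ < price 100¢ → REFUND 55¢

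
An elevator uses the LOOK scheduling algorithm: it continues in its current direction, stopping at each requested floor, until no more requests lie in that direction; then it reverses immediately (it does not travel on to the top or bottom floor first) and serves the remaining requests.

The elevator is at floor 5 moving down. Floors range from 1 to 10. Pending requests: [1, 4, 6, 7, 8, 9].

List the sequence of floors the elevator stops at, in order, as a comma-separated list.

Current: 5, moving DOWN
Serve below first (descending): [4, 1]
Then reverse, serve above (ascending): [6, 7, 8, 9]

Answer: 4, 1, 6, 7, 8, 9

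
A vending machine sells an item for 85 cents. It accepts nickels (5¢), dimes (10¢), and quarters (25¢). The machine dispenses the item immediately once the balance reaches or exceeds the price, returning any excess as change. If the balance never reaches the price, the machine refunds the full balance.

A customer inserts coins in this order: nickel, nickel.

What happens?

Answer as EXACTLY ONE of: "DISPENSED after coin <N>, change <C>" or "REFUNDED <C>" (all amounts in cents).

Answer: REFUNDED 10

Derivation:
Price: 85¢
Coin 1 (nickel, 5¢): balance = 5¢
Coin 2 (nickel, 5¢): balance = 10¢
All coins inserted, balance 10¢ < price 85¢ → REFUND 10¢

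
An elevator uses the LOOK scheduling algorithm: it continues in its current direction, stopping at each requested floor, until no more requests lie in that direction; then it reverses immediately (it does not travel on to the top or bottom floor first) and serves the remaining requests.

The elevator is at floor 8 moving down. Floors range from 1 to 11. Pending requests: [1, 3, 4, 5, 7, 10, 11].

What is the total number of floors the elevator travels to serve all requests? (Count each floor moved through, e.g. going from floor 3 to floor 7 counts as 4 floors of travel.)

Start at floor 8 moving down, LOOK stop order: [7, 5, 4, 3, 1, 10, 11]
  8 → 7: |7-8| = 1, total = 1
  7 → 5: |5-7| = 2, total = 3
  5 → 4: |4-5| = 1, total = 4
  4 → 3: |3-4| = 1, total = 5
  3 → 1: |1-3| = 2, total = 7
  1 → 10: |10-1| = 9, total = 16
  10 → 11: |11-10| = 1, total = 17

Answer: 17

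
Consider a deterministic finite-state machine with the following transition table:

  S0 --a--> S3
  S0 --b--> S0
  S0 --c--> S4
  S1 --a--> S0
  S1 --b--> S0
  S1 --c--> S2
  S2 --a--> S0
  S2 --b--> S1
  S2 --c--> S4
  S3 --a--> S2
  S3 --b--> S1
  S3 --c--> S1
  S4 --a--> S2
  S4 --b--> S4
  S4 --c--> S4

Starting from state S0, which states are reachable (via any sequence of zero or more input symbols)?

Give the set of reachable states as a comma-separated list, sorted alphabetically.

Answer: S0, S1, S2, S3, S4

Derivation:
BFS from S0:
  visit S0: S0--a-->S3 (new), S0--b-->S0 (seen), S0--c-->S4 (new)
  visit S3: S3--a-->S2 (new), S3--b-->S1 (new), S3--c-->S1 (seen)
  visit S4: S4--a-->S2 (seen), S4--b-->S4 (seen), S4--c-->S4 (seen)
  visit S2: S2--a-->S0 (seen), S2--b-->S1 (seen), S2--c-->S4 (seen)
  visit S1: S1--a-->S0 (seen), S1--b-->S0 (seen), S1--c-->S2 (seen)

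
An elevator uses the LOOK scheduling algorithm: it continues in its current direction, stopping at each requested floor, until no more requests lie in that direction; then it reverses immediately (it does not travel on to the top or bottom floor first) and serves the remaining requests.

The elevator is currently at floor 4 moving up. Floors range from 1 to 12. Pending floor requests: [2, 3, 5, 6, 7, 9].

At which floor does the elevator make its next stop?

Current floor: 4, direction: up
Requests above: [5, 6, 7, 9]
Requests below: [2, 3]
Moving up and requests lie above → nearest above is min([5, 6, 7, 9]) = 5

Answer: 5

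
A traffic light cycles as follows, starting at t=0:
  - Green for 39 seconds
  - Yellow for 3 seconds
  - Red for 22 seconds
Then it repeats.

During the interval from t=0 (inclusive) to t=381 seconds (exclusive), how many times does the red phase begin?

Answer: 6

Derivation:
Cycle = 39+3+22 = 64s
red phase starts at t = k*64 + 42 for k=0,1,2,...
Need k*64+42 < 381 → k < 5.297
k ∈ {0, ..., 5} → 6 starts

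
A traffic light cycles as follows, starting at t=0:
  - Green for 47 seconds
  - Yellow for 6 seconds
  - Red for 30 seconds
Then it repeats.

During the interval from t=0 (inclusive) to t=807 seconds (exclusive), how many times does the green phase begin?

Cycle = 47+6+30 = 83s
green phase starts at t = k*83 + 0 for k=0,1,2,...
Need k*83+0 < 807 → k < 9.723
k ∈ {0, ..., 9} → 10 starts

Answer: 10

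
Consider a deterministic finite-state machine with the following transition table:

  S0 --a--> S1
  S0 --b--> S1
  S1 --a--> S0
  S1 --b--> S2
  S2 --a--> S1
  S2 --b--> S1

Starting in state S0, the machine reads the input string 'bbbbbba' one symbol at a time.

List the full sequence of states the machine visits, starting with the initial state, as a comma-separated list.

Answer: S0, S1, S2, S1, S2, S1, S2, S1

Derivation:
Start: S0
  read 'b': S0 --b--> S1
  read 'b': S1 --b--> S2
  read 'b': S2 --b--> S1
  read 'b': S1 --b--> S2
  read 'b': S2 --b--> S1
  read 'b': S1 --b--> S2
  read 'a': S2 --a--> S1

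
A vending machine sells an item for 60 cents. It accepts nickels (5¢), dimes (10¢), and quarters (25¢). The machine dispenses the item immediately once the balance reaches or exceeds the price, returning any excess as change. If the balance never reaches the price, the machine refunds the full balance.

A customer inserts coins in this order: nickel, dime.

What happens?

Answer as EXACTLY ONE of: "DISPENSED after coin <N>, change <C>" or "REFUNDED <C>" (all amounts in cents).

Answer: REFUNDED 15

Derivation:
Price: 60¢
Coin 1 (nickel, 5¢): balance = 5¢
Coin 2 (dime, 10¢): balance = 15¢
All coins inserted, balance 15¢ < price 60¢ → REFUND 15¢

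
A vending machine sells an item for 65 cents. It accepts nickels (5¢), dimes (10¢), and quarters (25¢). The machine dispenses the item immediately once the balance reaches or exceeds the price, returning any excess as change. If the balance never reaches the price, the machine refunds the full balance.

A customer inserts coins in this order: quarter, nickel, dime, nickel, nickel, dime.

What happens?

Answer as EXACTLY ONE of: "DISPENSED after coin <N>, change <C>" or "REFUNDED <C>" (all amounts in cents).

Answer: REFUNDED 60

Derivation:
Price: 65¢
Coin 1 (quarter, 25¢): balance = 25¢
Coin 2 (nickel, 5¢): balance = 30¢
Coin 3 (dime, 10¢): balance = 40¢
Coin 4 (nickel, 5¢): balance = 45¢
Coin 5 (nickel, 5¢): balance = 50¢
Coin 6 (dime, 10¢): balance = 60¢
All coins inserted, balance 60¢ < price 65¢ → REFUND 60¢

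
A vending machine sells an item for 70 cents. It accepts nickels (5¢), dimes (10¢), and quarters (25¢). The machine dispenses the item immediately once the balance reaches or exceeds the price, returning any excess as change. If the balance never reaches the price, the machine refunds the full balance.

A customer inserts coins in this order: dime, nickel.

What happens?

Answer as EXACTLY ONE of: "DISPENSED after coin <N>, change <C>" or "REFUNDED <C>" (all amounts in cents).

Answer: REFUNDED 15

Derivation:
Price: 70¢
Coin 1 (dime, 10¢): balance = 10¢
Coin 2 (nickel, 5¢): balance = 15¢
All coins inserted, balance 15¢ < price 70¢ → REFUND 15¢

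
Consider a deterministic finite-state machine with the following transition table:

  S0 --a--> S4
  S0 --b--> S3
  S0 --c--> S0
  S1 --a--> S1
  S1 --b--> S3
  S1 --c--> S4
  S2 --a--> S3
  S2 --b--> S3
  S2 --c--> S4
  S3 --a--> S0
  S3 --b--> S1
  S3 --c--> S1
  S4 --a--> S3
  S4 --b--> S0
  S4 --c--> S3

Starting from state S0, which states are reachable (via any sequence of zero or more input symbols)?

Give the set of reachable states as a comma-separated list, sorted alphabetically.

BFS from S0:
  visit S0: S0--a-->S4 (new), S0--b-->S3 (new), S0--c-->S0 (seen)
  visit S4: S4--a-->S3 (seen), S4--b-->S0 (seen), S4--c-->S3 (seen)
  visit S3: S3--a-->S0 (seen), S3--b-->S1 (new), S3--c-->S1 (seen)
  visit S1: S1--a-->S1 (seen), S1--b-->S3 (seen), S1--c-->S4 (seen)

Answer: S0, S1, S3, S4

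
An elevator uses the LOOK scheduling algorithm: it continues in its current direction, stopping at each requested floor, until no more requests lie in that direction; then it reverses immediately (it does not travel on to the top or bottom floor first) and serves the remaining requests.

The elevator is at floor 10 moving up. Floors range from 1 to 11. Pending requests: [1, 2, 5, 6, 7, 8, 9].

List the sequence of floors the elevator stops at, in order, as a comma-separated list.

Current: 10, moving UP
Serve above first (ascending): []
Then reverse, serve below (descending): [9, 8, 7, 6, 5, 2, 1]

Answer: 9, 8, 7, 6, 5, 2, 1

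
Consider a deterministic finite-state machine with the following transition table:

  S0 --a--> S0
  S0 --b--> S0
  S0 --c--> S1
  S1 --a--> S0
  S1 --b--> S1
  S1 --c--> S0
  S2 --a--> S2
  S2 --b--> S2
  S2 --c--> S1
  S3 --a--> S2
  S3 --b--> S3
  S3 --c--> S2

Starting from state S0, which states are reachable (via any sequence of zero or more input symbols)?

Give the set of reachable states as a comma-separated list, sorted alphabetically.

Answer: S0, S1

Derivation:
BFS from S0:
  visit S0: S0--a-->S0 (seen), S0--b-->S0 (seen), S0--c-->S1 (new)
  visit S1: S1--a-->S0 (seen), S1--b-->S1 (seen), S1--c-->S0 (seen)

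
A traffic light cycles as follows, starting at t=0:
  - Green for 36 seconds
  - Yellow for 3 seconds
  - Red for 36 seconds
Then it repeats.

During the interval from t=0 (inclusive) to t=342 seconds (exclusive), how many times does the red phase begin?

Answer: 5

Derivation:
Cycle = 36+3+36 = 75s
red phase starts at t = k*75 + 39 for k=0,1,2,...
Need k*75+39 < 342 → k < 4.040
k ∈ {0, ..., 4} → 5 starts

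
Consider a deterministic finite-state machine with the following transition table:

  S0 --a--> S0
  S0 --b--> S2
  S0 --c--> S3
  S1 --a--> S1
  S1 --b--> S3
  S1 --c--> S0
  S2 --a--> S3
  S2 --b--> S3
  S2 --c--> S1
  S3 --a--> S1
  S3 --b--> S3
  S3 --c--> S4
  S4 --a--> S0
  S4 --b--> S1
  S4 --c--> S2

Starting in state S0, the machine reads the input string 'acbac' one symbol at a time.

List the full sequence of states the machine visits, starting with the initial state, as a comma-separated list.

Start: S0
  read 'a': S0 --a--> S0
  read 'c': S0 --c--> S3
  read 'b': S3 --b--> S3
  read 'a': S3 --a--> S1
  read 'c': S1 --c--> S0

Answer: S0, S0, S3, S3, S1, S0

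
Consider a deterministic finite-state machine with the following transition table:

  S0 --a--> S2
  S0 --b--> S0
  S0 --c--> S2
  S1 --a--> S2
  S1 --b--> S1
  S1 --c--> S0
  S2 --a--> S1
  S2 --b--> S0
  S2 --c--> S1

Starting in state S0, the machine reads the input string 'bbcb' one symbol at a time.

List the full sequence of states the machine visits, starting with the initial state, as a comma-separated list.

Start: S0
  read 'b': S0 --b--> S0
  read 'b': S0 --b--> S0
  read 'c': S0 --c--> S2
  read 'b': S2 --b--> S0

Answer: S0, S0, S0, S2, S0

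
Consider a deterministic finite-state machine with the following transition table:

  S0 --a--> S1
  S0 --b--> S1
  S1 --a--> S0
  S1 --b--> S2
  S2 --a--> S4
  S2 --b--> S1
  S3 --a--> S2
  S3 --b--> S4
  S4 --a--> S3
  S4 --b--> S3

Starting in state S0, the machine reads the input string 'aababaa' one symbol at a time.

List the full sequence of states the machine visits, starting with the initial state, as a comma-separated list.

Start: S0
  read 'a': S0 --a--> S1
  read 'a': S1 --a--> S0
  read 'b': S0 --b--> S1
  read 'a': S1 --a--> S0
  read 'b': S0 --b--> S1
  read 'a': S1 --a--> S0
  read 'a': S0 --a--> S1

Answer: S0, S1, S0, S1, S0, S1, S0, S1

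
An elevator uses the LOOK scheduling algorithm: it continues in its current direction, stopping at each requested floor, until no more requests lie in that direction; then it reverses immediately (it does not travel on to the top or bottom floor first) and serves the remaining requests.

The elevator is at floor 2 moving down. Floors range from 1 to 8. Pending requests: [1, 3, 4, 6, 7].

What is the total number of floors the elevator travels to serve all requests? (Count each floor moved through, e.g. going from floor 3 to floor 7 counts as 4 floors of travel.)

Start at floor 2 moving down, LOOK stop order: [1, 3, 4, 6, 7]
  2 → 1: |1-2| = 1, total = 1
  1 → 3: |3-1| = 2, total = 3
  3 → 4: |4-3| = 1, total = 4
  4 → 6: |6-4| = 2, total = 6
  6 → 7: |7-6| = 1, total = 7

Answer: 7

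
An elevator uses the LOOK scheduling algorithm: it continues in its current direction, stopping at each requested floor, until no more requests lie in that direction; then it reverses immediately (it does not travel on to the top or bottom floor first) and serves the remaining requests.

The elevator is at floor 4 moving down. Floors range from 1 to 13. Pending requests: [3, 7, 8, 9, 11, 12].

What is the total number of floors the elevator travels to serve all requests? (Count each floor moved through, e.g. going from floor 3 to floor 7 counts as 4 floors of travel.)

Answer: 10

Derivation:
Start at floor 4 moving down, LOOK stop order: [3, 7, 8, 9, 11, 12]
  4 → 3: |3-4| = 1, total = 1
  3 → 7: |7-3| = 4, total = 5
  7 → 8: |8-7| = 1, total = 6
  8 → 9: |9-8| = 1, total = 7
  9 → 11: |11-9| = 2, total = 9
  11 → 12: |12-11| = 1, total = 10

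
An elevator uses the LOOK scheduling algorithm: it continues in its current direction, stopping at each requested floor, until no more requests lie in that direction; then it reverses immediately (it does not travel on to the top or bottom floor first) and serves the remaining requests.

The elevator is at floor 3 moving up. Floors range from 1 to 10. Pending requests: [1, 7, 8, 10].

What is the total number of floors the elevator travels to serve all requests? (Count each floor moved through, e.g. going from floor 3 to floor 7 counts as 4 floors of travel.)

Start at floor 3 moving up, LOOK stop order: [7, 8, 10, 1]
  3 → 7: |7-3| = 4, total = 4
  7 → 8: |8-7| = 1, total = 5
  8 → 10: |10-8| = 2, total = 7
  10 → 1: |1-10| = 9, total = 16

Answer: 16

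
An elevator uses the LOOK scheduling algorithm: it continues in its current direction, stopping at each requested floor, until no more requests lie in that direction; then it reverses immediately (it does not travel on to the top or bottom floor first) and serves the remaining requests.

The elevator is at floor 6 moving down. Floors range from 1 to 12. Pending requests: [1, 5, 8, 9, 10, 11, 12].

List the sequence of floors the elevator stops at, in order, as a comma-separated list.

Answer: 5, 1, 8, 9, 10, 11, 12

Derivation:
Current: 6, moving DOWN
Serve below first (descending): [5, 1]
Then reverse, serve above (ascending): [8, 9, 10, 11, 12]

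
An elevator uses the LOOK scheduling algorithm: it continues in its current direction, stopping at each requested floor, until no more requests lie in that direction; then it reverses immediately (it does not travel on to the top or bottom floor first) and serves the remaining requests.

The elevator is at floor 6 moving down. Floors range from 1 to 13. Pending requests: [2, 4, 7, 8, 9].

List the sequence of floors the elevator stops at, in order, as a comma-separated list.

Answer: 4, 2, 7, 8, 9

Derivation:
Current: 6, moving DOWN
Serve below first (descending): [4, 2]
Then reverse, serve above (ascending): [7, 8, 9]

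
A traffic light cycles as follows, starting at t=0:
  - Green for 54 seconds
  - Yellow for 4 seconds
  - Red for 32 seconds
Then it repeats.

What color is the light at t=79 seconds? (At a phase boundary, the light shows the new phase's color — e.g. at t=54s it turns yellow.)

Cycle length = 54 + 4 + 32 = 90s
t = 79, phase_t = 79 mod 90 = 79
79 >= 58 → RED

Answer: red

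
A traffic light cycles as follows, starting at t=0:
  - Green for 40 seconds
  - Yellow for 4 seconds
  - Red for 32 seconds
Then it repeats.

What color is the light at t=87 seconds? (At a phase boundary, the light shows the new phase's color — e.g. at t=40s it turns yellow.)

Cycle length = 40 + 4 + 32 = 76s
t = 87, phase_t = 87 mod 76 = 11
11 < 40 (green end) → GREEN

Answer: green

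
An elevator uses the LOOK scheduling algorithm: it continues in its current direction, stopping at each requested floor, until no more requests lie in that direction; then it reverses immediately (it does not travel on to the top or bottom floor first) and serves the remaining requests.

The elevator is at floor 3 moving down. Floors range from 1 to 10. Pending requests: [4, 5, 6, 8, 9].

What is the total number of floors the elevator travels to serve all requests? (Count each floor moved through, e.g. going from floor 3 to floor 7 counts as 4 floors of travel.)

Answer: 6

Derivation:
Start at floor 3 moving down, LOOK stop order: [4, 5, 6, 8, 9]
  3 → 4: |4-3| = 1, total = 1
  4 → 5: |5-4| = 1, total = 2
  5 → 6: |6-5| = 1, total = 3
  6 → 8: |8-6| = 2, total = 5
  8 → 9: |9-8| = 1, total = 6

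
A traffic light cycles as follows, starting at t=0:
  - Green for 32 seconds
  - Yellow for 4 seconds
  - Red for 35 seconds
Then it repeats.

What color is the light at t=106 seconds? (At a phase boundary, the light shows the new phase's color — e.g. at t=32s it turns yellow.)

Answer: yellow

Derivation:
Cycle length = 32 + 4 + 35 = 71s
t = 106, phase_t = 106 mod 71 = 35
32 <= 35 < 36 (yellow end) → YELLOW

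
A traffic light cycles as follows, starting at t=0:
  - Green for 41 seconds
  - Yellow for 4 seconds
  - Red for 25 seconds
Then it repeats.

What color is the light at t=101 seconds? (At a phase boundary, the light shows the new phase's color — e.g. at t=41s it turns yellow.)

Answer: green

Derivation:
Cycle length = 41 + 4 + 25 = 70s
t = 101, phase_t = 101 mod 70 = 31
31 < 41 (green end) → GREEN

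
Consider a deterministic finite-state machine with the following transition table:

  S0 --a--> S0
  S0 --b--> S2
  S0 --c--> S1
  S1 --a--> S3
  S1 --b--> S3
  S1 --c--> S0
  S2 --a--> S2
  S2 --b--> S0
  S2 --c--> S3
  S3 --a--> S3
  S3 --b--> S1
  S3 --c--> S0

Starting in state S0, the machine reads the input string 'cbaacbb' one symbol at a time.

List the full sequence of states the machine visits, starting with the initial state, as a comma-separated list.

Answer: S0, S1, S3, S3, S3, S0, S2, S0

Derivation:
Start: S0
  read 'c': S0 --c--> S1
  read 'b': S1 --b--> S3
  read 'a': S3 --a--> S3
  read 'a': S3 --a--> S3
  read 'c': S3 --c--> S0
  read 'b': S0 --b--> S2
  read 'b': S2 --b--> S0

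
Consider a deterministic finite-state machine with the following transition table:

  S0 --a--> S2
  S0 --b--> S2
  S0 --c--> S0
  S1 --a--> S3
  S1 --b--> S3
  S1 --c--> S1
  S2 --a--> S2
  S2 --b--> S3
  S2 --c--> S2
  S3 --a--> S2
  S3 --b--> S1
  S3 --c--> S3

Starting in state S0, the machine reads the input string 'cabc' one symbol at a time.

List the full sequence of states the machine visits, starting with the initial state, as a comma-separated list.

Start: S0
  read 'c': S0 --c--> S0
  read 'a': S0 --a--> S2
  read 'b': S2 --b--> S3
  read 'c': S3 --c--> S3

Answer: S0, S0, S2, S3, S3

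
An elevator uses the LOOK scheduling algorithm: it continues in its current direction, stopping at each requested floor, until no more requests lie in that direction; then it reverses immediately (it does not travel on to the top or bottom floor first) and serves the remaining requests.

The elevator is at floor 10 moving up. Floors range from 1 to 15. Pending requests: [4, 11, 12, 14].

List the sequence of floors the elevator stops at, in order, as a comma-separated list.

Answer: 11, 12, 14, 4

Derivation:
Current: 10, moving UP
Serve above first (ascending): [11, 12, 14]
Then reverse, serve below (descending): [4]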